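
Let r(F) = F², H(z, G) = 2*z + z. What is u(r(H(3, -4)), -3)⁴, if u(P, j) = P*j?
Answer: 3486784401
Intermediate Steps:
H(z, G) = 3*z
u(r(H(3, -4)), -3)⁴ = ((3*3)²*(-3))⁴ = (9²*(-3))⁴ = (81*(-3))⁴ = (-243)⁴ = 3486784401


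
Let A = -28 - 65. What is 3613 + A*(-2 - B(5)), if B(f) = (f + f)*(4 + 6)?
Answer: 13099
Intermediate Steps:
B(f) = 20*f (B(f) = (2*f)*10 = 20*f)
A = -93
3613 + A*(-2 - B(5)) = 3613 - 93*(-2 - 20*5) = 3613 - 93*(-2 - 1*100) = 3613 - 93*(-2 - 100) = 3613 - 93*(-102) = 3613 + 9486 = 13099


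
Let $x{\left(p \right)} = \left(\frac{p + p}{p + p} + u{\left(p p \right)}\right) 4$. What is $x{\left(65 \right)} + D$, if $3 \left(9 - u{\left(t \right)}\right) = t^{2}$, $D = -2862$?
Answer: $- \frac{71410966}{3} \approx -2.3804 \cdot 10^{7}$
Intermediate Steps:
$u{\left(t \right)} = 9 - \frac{t^{2}}{3}$
$x{\left(p \right)} = 40 - \frac{4 p^{4}}{3}$ ($x{\left(p \right)} = \left(\frac{p + p}{p + p} - \left(-9 + \frac{\left(p p\right)^{2}}{3}\right)\right) 4 = \left(\frac{2 p}{2 p} - \left(-9 + \frac{\left(p^{2}\right)^{2}}{3}\right)\right) 4 = \left(2 p \frac{1}{2 p} - \left(-9 + \frac{p^{4}}{3}\right)\right) 4 = \left(1 - \left(-9 + \frac{p^{4}}{3}\right)\right) 4 = \left(10 - \frac{p^{4}}{3}\right) 4 = 40 - \frac{4 p^{4}}{3}$)
$x{\left(65 \right)} + D = \left(40 - \frac{4 \cdot 65^{4}}{3}\right) - 2862 = \left(40 - \frac{71402500}{3}\right) - 2862 = - \frac{71402380}{3} - 2862 = - \frac{71410966}{3}$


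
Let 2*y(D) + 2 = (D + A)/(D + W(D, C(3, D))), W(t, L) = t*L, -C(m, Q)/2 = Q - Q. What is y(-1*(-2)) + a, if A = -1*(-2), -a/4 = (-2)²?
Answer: -16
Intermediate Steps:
a = -16 (a = -4*(-2)² = -4*4 = -16)
C(m, Q) = 0 (C(m, Q) = -2*(Q - Q) = -2*0 = 0)
A = 2
W(t, L) = L*t
y(D) = -1 + (2 + D)/(2*D) (y(D) = -1 + ((D + 2)/(D + 0*D))/2 = -1 + ((2 + D)/(D + 0))/2 = -1 + ((2 + D)/D)/2 = -1 + (2 + D)/(2*D))
y(-1*(-2)) + a = (2 - (-1)*(-2))/(2*((-1*(-2)))) - 16 = (½)*(2 - 1*2)/2 - 16 = (½)*(½)*(2 - 2) - 16 = (½)*(½)*0 - 16 = 0 - 16 = -16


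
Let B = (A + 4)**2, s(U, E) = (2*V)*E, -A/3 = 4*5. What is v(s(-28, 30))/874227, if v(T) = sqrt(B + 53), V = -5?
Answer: sqrt(3189)/874227 ≈ 6.4596e-5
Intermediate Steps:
A = -60 (A = -12*5 = -3*20 = -60)
s(U, E) = -10*E (s(U, E) = (2*(-5))*E = -10*E)
B = 3136 (B = (-60 + 4)**2 = (-56)**2 = 3136)
v(T) = sqrt(3189) (v(T) = sqrt(3136 + 53) = sqrt(3189))
v(s(-28, 30))/874227 = sqrt(3189)/874227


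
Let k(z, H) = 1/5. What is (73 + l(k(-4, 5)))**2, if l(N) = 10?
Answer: 6889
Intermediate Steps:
k(z, H) = 1/5
(73 + l(k(-4, 5)))**2 = (73 + 10)**2 = 83**2 = 6889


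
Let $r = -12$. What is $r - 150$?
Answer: $-162$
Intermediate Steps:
$r - 150 = -12 - 150 = -162$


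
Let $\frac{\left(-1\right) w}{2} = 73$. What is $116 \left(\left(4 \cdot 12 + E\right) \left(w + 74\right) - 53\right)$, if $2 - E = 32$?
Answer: $-156484$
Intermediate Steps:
$w = -146$ ($w = \left(-2\right) 73 = -146$)
$E = -30$ ($E = 2 - 32 = -30$)
$116 \left(\left(4 \cdot 12 + E\right) \left(w + 74\right) - 53\right) = 116 \left(\left(4 \cdot 12 - 30\right) \left(-146 + 74\right) - 53\right) = 116 \left(\left(48 - 30\right) \left(-72\right) - 53\right) = 116 \left(18 \left(-72\right) - 53\right) = 116 \left(-1296 - 53\right) = 116 \left(-1349\right) = -156484$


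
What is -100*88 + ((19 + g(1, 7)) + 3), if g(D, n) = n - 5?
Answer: -8776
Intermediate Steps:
g(D, n) = -5 + n
-100*88 + ((19 + g(1, 7)) + 3) = -100*88 + ((19 + (-5 + 7)) + 3) = -8800 + ((19 + 2) + 3) = -8800 + (21 + 3) = -8800 + 24 = -8776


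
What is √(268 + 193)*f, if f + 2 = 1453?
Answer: 1451*√461 ≈ 31154.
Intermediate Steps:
f = 1451 (f = -2 + 1453 = 1451)
√(268 + 193)*f = √(268 + 193)*1451 = √461*1451 = 1451*√461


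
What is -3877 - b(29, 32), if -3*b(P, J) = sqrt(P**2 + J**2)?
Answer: -3877 + sqrt(1865)/3 ≈ -3862.6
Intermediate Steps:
b(P, J) = -sqrt(J**2 + P**2)/3 (b(P, J) = -sqrt(P**2 + J**2)/3 = -sqrt(J**2 + P**2)/3)
-3877 - b(29, 32) = -3877 - (-1)*sqrt(32**2 + 29**2)/3 = -3877 - (-1)*sqrt(1024 + 841)/3 = -3877 - (-1)*sqrt(1865)/3 = -3877 + sqrt(1865)/3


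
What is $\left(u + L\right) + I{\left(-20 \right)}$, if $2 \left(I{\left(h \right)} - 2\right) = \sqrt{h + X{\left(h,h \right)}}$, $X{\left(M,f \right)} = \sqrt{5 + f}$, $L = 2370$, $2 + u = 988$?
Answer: $3358 + \frac{\sqrt{-20 + i \sqrt{15}}}{2} \approx 3358.2 + 2.2464 i$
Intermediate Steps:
$u = 986$ ($u = -2 + 988 = 986$)
$I{\left(h \right)} = 2 + \frac{\sqrt{h + \sqrt{5 + h}}}{2}$
$\left(u + L\right) + I{\left(-20 \right)} = \left(986 + 2370\right) + \left(2 + \frac{\sqrt{-20 + \sqrt{5 - 20}}}{2}\right) = 3356 + \left(2 + \frac{\sqrt{-20 + \sqrt{-15}}}{2}\right) = 3356 + \left(2 + \frac{\sqrt{-20 + i \sqrt{15}}}{2}\right) = 3358 + \frac{\sqrt{-20 + i \sqrt{15}}}{2}$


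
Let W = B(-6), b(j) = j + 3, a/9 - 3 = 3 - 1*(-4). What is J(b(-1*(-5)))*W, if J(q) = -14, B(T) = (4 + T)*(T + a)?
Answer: 2352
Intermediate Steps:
a = 90 (a = 27 + 9*(3 - 1*(-4)) = 27 + 9*(3 + 4) = 27 + 9*7 = 27 + 63 = 90)
b(j) = 3 + j
B(T) = (4 + T)*(90 + T) (B(T) = (4 + T)*(T + 90) = (4 + T)*(90 + T))
W = -168 (W = 360 + (-6)² + 94*(-6) = 360 + 36 - 564 = -168)
J(b(-1*(-5)))*W = -14*(-168) = 2352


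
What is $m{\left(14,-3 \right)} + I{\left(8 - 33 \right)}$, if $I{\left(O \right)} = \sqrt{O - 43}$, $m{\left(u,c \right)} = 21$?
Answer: $21 + 2 i \sqrt{17} \approx 21.0 + 8.2462 i$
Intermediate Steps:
$I{\left(O \right)} = \sqrt{-43 + O}$
$m{\left(14,-3 \right)} + I{\left(8 - 33 \right)} = 21 + \sqrt{-43 + \left(8 - 33\right)} = 21 + \sqrt{-43 - 25} = 21 + \sqrt{-68} = 21 + 2 i \sqrt{17}$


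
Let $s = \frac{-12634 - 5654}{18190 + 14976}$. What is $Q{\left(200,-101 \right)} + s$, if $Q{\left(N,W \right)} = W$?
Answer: $- \frac{1684027}{16583} \approx -101.55$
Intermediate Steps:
$s = - \frac{9144}{16583}$ ($s = \frac{-12634 - 5654}{33166} = \left(-18288\right) \frac{1}{33166} = - \frac{9144}{16583} \approx -0.55141$)
$Q{\left(200,-101 \right)} + s = -101 - \frac{9144}{16583} = - \frac{1684027}{16583}$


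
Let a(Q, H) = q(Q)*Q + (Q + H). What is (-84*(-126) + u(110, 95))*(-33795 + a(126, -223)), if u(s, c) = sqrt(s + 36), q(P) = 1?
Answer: -357379344 - 33766*sqrt(146) ≈ -3.5779e+8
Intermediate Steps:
a(Q, H) = H + 2*Q (a(Q, H) = 1*Q + (Q + H) = Q + (H + Q) = H + 2*Q)
u(s, c) = sqrt(36 + s)
(-84*(-126) + u(110, 95))*(-33795 + a(126, -223)) = (-84*(-126) + sqrt(36 + 110))*(-33795 + (-223 + 2*126)) = (10584 + sqrt(146))*(-33795 + (-223 + 252)) = (10584 + sqrt(146))*(-33795 + 29) = (10584 + sqrt(146))*(-33766) = -357379344 - 33766*sqrt(146)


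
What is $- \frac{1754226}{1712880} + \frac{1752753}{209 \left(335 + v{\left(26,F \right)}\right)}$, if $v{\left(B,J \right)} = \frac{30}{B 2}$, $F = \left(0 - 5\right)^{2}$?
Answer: $\frac{831775217311}{34705327800} \approx 23.967$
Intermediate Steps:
$F = 25$ ($F = \left(-5\right)^{2} = 25$)
$v{\left(B,J \right)} = \frac{15}{B}$ ($v{\left(B,J \right)} = \frac{30}{2 B} = 30 \frac{1}{2 B} = \frac{15}{B}$)
$- \frac{1754226}{1712880} + \frac{1752753}{209 \left(335 + v{\left(26,F \right)}\right)} = - \frac{1754226}{1712880} + \frac{1752753}{209 \left(335 + \frac{15}{26}\right)} = \left(-1754226\right) \frac{1}{1712880} + \frac{1752753}{209 \left(335 + 15 \cdot \frac{1}{26}\right)} = - \frac{97457}{95160} + \frac{1752753}{209 \left(335 + \frac{15}{26}\right)} = - \frac{97457}{95160} + \frac{1752753}{209 \cdot \frac{8725}{26}} = - \frac{97457}{95160} + \frac{1752753}{\frac{1823525}{26}} = - \frac{97457}{95160} + 1752753 \cdot \frac{26}{1823525} = - \frac{97457}{95160} + \frac{45571578}{1823525} = \frac{831775217311}{34705327800}$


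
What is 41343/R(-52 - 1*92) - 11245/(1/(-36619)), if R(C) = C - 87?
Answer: 31707096654/77 ≈ 4.1178e+8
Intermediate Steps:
R(C) = -87 + C
41343/R(-52 - 1*92) - 11245/(1/(-36619)) = 41343/(-87 + (-52 - 1*92)) - 11245/(1/(-36619)) = 41343/(-87 + (-52 - 92)) - 11245/(-1/36619) = 41343/(-87 - 144) - 11245*(-36619) = 41343/(-231) + 411780655 = 41343*(-1/231) + 411780655 = -13781/77 + 411780655 = 31707096654/77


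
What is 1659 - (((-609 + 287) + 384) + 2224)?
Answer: -627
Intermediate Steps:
1659 - (((-609 + 287) + 384) + 2224) = 1659 - ((-322 + 384) + 2224) = 1659 - (62 + 2224) = 1659 - 1*2286 = 1659 - 2286 = -627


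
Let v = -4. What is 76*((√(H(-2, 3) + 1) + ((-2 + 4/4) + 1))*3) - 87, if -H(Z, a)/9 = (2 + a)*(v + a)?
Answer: -87 + 228*√46 ≈ 1459.4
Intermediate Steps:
H(Z, a) = -9*(-4 + a)*(2 + a) (H(Z, a) = -9*(2 + a)*(-4 + a) = -9*(-4 + a)*(2 + a))
76*((√(H(-2, 3) + 1) + ((-2 + 4/4) + 1))*3) - 87 = 76*((√((72 - 9*3² + 18*3) + 1) + ((-2 + 4/4) + 1))*3) - 87 = 76*((√((72 - 9*9 + 54) + 1) + ((-2 + 4*(¼)) + 1))*3) - 87 = 76*((√((72 - 81 + 54) + 1) + ((-2 + 1) + 1))*3) - 87 = 76*((√(45 + 1) + (-1 + 1))*3) - 87 = 76*((√46 + 0)*3) - 87 = 76*(√46*3) - 87 = 76*(3*√46) - 87 = 228*√46 - 87 = -87 + 228*√46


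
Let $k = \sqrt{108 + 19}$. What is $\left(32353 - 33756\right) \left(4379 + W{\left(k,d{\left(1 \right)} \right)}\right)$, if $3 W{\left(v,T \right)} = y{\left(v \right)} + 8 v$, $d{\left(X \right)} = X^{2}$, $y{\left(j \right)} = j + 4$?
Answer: $- \frac{18436823}{3} - 4209 \sqrt{127} \approx -6.193 \cdot 10^{6}$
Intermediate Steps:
$k = \sqrt{127} \approx 11.269$
$y{\left(j \right)} = 4 + j$
$W{\left(v,T \right)} = \frac{4}{3} + 3 v$ ($W{\left(v,T \right)} = \frac{\left(4 + v\right) + 8 v}{3} = \frac{4 + 9 v}{3} = \frac{4}{3} + 3 v$)
$\left(32353 - 33756\right) \left(4379 + W{\left(k,d{\left(1 \right)} \right)}\right) = \left(32353 - 33756\right) \left(4379 + \left(\frac{4}{3} + 3 \sqrt{127}\right)\right) = - 1403 \left(\frac{13141}{3} + 3 \sqrt{127}\right) = - \frac{18436823}{3} - 4209 \sqrt{127}$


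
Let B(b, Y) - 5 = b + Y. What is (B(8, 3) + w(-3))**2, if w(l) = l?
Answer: 169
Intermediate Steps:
B(b, Y) = 5 + Y + b (B(b, Y) = 5 + (b + Y) = 5 + (Y + b) = 5 + Y + b)
(B(8, 3) + w(-3))**2 = ((5 + 3 + 8) - 3)**2 = (16 - 3)**2 = 13**2 = 169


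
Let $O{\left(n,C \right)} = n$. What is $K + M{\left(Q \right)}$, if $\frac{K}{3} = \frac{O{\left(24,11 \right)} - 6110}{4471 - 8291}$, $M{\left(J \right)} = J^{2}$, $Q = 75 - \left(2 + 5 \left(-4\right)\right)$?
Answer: $\frac{16528719}{1910} \approx 8653.8$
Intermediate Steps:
$Q = 93$ ($Q = 75 - \left(2 - 20\right) = 75 - -18 = 75 + 18 = 93$)
$K = \frac{9129}{1910}$ ($K = 3 \frac{24 - 6110}{4471 - 8291} = 3 \left(- \frac{6086}{-3820}\right) = 3 \left(\left(-6086\right) \left(- \frac{1}{3820}\right)\right) = 3 \cdot \frac{3043}{1910} = \frac{9129}{1910} \approx 4.7796$)
$K + M{\left(Q \right)} = \frac{9129}{1910} + 93^{2} = \frac{9129}{1910} + 8649 = \frac{16528719}{1910}$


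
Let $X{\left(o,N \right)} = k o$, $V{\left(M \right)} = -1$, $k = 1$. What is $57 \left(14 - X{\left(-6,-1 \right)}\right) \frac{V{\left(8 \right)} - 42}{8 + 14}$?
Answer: $- \frac{24510}{11} \approx -2228.2$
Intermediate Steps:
$X{\left(o,N \right)} = o$ ($X{\left(o,N \right)} = 1 o = o$)
$57 \left(14 - X{\left(-6,-1 \right)}\right) \frac{V{\left(8 \right)} - 42}{8 + 14} = 57 \left(14 - -6\right) \frac{-1 - 42}{8 + 14} = 57 \left(14 + 6\right) \left(- \frac{43}{22}\right) = 57 \cdot 20 \left(\left(-43\right) \frac{1}{22}\right) = 1140 \left(- \frac{43}{22}\right) = - \frac{24510}{11}$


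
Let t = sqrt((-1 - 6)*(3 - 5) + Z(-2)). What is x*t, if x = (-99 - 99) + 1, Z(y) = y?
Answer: -394*sqrt(3) ≈ -682.43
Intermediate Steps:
t = 2*sqrt(3) (t = sqrt((-1 - 6)*(3 - 5) - 2) = sqrt(-7*(-2) - 2) = sqrt(14 - 2) = sqrt(12) = 2*sqrt(3) ≈ 3.4641)
x = -197 (x = -198 + 1 = -197)
x*t = -394*sqrt(3)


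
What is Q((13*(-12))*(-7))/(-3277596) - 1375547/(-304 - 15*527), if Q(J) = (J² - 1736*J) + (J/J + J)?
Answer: 4514251335407/26905785564 ≈ 167.78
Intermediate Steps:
Q(J) = 1 + J² - 1735*J (Q(J) = (J² - 1736*J) + (1 + J) = 1 + J² - 1735*J)
Q((13*(-12))*(-7))/(-3277596) - 1375547/(-304 - 15*527) = (1 + ((13*(-12))*(-7))² - 1735*13*(-12)*(-7))/(-3277596) - 1375547/(-304 - 15*527) = (1 + (-156*(-7))² - (-270660)*(-7))*(-1/3277596) - 1375547/(-304 - 7905) = (1 + 1092² - 1735*1092)*(-1/3277596) - 1375547/(-8209) = (1 + 1192464 - 1894620)*(-1/3277596) - 1375547*(-1/8209) = -702155*(-1/3277596) + 1375547/8209 = 702155/3277596 + 1375547/8209 = 4514251335407/26905785564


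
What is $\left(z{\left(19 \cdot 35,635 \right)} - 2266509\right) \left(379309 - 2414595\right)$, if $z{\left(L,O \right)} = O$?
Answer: $4611701629964$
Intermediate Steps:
$\left(z{\left(19 \cdot 35,635 \right)} - 2266509\right) \left(379309 - 2414595\right) = \left(635 - 2266509\right) \left(379309 - 2414595\right) = \left(-2265874\right) \left(-2035286\right) = 4611701629964$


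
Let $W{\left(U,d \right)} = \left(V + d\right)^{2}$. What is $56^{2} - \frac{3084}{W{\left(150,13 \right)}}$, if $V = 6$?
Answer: $\frac{1129012}{361} \approx 3127.5$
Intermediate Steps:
$W{\left(U,d \right)} = \left(6 + d\right)^{2}$
$56^{2} - \frac{3084}{W{\left(150,13 \right)}} = 56^{2} - \frac{3084}{\left(6 + 13\right)^{2}} = 3136 - \frac{3084}{19^{2}} = 3136 - \frac{3084}{361} = \frac{1129012}{361}$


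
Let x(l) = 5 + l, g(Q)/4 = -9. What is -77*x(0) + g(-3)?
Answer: -421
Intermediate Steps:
g(Q) = -36 (g(Q) = 4*(-9) = -36)
-77*x(0) + g(-3) = -77*(5 + 0) - 36 = -77*5 - 36 = -385 - 36 = -421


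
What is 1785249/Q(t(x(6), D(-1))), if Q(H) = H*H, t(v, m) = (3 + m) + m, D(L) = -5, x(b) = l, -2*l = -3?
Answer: 1785249/49 ≈ 36434.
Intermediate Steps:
l = 3/2 (l = -½*(-3) = 3/2 ≈ 1.5000)
x(b) = 3/2
t(v, m) = 3 + 2*m
Q(H) = H²
1785249/Q(t(x(6), D(-1))) = 1785249/((3 + 2*(-5))²) = 1785249/((3 - 10)²) = 1785249/((-7)²) = 1785249/49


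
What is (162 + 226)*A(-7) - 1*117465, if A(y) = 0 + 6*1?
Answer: -115137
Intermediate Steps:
A(y) = 6 (A(y) = 0 + 6 = 6)
(162 + 226)*A(-7) - 1*117465 = (162 + 226)*6 - 1*117465 = 388*6 - 117465 = 2328 - 117465 = -115137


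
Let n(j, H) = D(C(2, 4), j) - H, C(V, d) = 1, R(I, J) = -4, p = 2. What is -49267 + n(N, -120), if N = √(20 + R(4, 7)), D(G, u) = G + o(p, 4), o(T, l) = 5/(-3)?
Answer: -147443/3 ≈ -49148.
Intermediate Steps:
o(T, l) = -5/3 (o(T, l) = 5*(-⅓) = -5/3)
D(G, u) = -5/3 + G (D(G, u) = G - 5/3 = -5/3 + G)
N = 4 (N = √(20 - 4) = √16 = 4)
n(j, H) = -⅔ - H (n(j, H) = (-5/3 + 1) - H = -⅔ - H)
-49267 + n(N, -120) = -49267 + (-⅔ - 1*(-120)) = -49267 + (-⅔ + 120) = -49267 + 358/3 = -147443/3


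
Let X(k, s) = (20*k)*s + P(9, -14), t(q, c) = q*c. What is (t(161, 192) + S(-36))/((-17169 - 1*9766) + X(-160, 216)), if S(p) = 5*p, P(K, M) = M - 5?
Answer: -15366/359077 ≈ -0.042793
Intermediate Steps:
P(K, M) = -5 + M
t(q, c) = c*q
X(k, s) = -19 + 20*k*s (X(k, s) = (20*k)*s + (-5 - 14) = 20*k*s - 19 = -19 + 20*k*s)
(t(161, 192) + S(-36))/((-17169 - 1*9766) + X(-160, 216)) = (192*161 + 5*(-36))/((-17169 - 1*9766) + (-19 + 20*(-160)*216)) = (30912 - 180)/((-17169 - 9766) + (-19 - 691200)) = 30732/(-26935 - 691219) = 30732/(-718154) = 30732*(-1/718154) = -15366/359077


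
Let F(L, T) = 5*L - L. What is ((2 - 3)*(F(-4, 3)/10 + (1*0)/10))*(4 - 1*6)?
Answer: -16/5 ≈ -3.2000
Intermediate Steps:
F(L, T) = 4*L
((2 - 3)*(F(-4, 3)/10 + (1*0)/10))*(4 - 1*6) = ((2 - 3)*((4*(-4))/10 + (1*0)/10))*(4 - 1*6) = (-(-16*⅒ + 0*(⅒)))*(4 - 6) = -(-8/5 + 0)*(-2) = -1*(-8/5)*(-2) = (8/5)*(-2) = -16/5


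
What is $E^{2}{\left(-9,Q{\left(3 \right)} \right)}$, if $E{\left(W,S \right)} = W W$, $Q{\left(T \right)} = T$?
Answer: $6561$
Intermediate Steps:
$E{\left(W,S \right)} = W^{2}$
$E^{2}{\left(-9,Q{\left(3 \right)} \right)} = \left(\left(-9\right)^{2}\right)^{2} = 81^{2} = 6561$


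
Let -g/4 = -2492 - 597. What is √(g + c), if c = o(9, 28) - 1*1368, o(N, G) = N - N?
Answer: 2*√2747 ≈ 104.82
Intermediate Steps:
o(N, G) = 0
c = -1368 (c = 0 - 1*1368 = 0 - 1368 = -1368)
g = 12356 (g = -4*(-2492 - 597) = -4*(-3089) = 12356)
√(g + c) = √(12356 - 1368) = √10988 = 2*√2747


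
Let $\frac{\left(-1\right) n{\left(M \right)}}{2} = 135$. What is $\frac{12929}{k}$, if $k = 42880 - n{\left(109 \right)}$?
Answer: $\frac{12929}{43150} \approx 0.29963$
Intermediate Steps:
$n{\left(M \right)} = -270$ ($n{\left(M \right)} = \left(-2\right) 135 = -270$)
$k = 43150$ ($k = 42880 - -270 = 42880 + 270 = 43150$)
$\frac{12929}{k} = \frac{12929}{43150}$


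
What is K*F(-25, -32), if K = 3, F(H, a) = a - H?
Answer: -21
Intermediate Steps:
K*F(-25, -32) = 3*(-32 - 1*(-25)) = 3*(-32 + 25) = 3*(-7) = -21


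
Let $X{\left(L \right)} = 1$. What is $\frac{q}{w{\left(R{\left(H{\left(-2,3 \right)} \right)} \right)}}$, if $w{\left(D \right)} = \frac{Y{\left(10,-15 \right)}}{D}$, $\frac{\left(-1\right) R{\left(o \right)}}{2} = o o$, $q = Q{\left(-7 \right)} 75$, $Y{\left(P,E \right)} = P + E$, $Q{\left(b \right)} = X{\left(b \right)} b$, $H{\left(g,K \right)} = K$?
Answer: $-1890$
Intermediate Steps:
$Q{\left(b \right)} = b$ ($Q{\left(b \right)} = 1 b = b$)
$Y{\left(P,E \right)} = E + P$
$q = -525$ ($q = \left(-7\right) 75 = -525$)
$R{\left(o \right)} = - 2 o^{2}$ ($R{\left(o \right)} = - 2 o o = - 2 o^{2}$)
$w{\left(D \right)} = - \frac{5}{D}$ ($w{\left(D \right)} = \frac{-15 + 10}{D} = - \frac{5}{D}$)
$\frac{q}{w{\left(R{\left(H{\left(-2,3 \right)} \right)} \right)}} = - \frac{525}{\left(-5\right) \frac{1}{\left(-2\right) 3^{2}}} = - \frac{525}{\left(-5\right) \frac{1}{\left(-2\right) 9}} = - \frac{525}{\left(-5\right) \frac{1}{-18}} = - \frac{525}{\left(-5\right) \left(- \frac{1}{18}\right)} = - \frac{525}{\frac{5}{18}} = \left(-525\right) \frac{18}{5} = -1890$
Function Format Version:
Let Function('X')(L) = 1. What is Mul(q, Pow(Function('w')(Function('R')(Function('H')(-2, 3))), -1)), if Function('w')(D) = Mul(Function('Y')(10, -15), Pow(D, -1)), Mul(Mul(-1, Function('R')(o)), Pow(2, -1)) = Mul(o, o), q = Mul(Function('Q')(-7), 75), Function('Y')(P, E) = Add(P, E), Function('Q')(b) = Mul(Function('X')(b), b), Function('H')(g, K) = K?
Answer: -1890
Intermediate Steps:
Function('Q')(b) = b (Function('Q')(b) = Mul(1, b) = b)
Function('Y')(P, E) = Add(E, P)
q = -525 (q = Mul(-7, 75) = -525)
Function('R')(o) = Mul(-2, Pow(o, 2)) (Function('R')(o) = Mul(-2, Mul(o, o)) = Mul(-2, Pow(o, 2)))
Function('w')(D) = Mul(-5, Pow(D, -1)) (Function('w')(D) = Mul(Add(-15, 10), Pow(D, -1)) = Mul(-5, Pow(D, -1)))
Mul(q, Pow(Function('w')(Function('R')(Function('H')(-2, 3))), -1)) = Mul(-525, Pow(Mul(-5, Pow(Mul(-2, Pow(3, 2)), -1)), -1)) = Mul(-525, Pow(Mul(-5, Pow(Mul(-2, 9), -1)), -1)) = Mul(-525, Pow(Mul(-5, Pow(-18, -1)), -1)) = Mul(-525, Pow(Mul(-5, Rational(-1, 18)), -1)) = Mul(-525, Pow(Rational(5, 18), -1)) = Mul(-525, Rational(18, 5)) = -1890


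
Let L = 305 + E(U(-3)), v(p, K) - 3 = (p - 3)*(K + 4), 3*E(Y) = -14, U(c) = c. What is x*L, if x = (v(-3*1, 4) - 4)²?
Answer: 2163301/3 ≈ 7.2110e+5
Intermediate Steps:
E(Y) = -14/3 (E(Y) = (⅓)*(-14) = -14/3)
v(p, K) = 3 + (-3 + p)*(4 + K) (v(p, K) = 3 + (p - 3)*(K + 4) = 3 + (-3 + p)*(4 + K))
x = 2401 (x = ((-9 - 3*4 + 4*(-3*1) + 4*(-3*1)) - 4)² = ((-9 - 12 + 4*(-3) + 4*(-3)) - 4)² = ((-9 - 12 - 12 - 12) - 4)² = (-45 - 4)² = (-49)² = 2401)
L = 901/3 (L = 305 - 14/3 = 901/3 ≈ 300.33)
x*L = 2401*(901/3) = 2163301/3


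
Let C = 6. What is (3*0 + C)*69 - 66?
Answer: 348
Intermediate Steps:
(3*0 + C)*69 - 66 = (3*0 + 6)*69 - 66 = (0 + 6)*69 - 66 = 6*69 - 66 = 414 - 66 = 348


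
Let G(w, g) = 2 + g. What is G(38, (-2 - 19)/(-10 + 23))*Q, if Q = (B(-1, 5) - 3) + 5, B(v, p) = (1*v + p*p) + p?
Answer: 155/13 ≈ 11.923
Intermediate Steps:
B(v, p) = p + v + p**2 (B(v, p) = (v + p**2) + p = p + v + p**2)
Q = 31 (Q = ((5 - 1 + 5**2) - 3) + 5 = ((5 - 1 + 25) - 3) + 5 = (29 - 3) + 5 = 26 + 5 = 31)
G(38, (-2 - 19)/(-10 + 23))*Q = (2 + (-2 - 19)/(-10 + 23))*31 = (2 - 21/13)*31 = (5/13)*31 = 155/13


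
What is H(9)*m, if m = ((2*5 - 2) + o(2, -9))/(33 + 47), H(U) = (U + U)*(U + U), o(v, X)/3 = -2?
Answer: 81/10 ≈ 8.1000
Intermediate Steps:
o(v, X) = -6 (o(v, X) = 3*(-2) = -6)
H(U) = 4*U² (H(U) = (2*U)*(2*U) = 4*U²)
m = 1/40 (m = ((2*5 - 2) - 6)/(33 + 47) = ((10 - 2) - 6)/80 = (8 - 6)*(1/80) = 2*(1/80) = 1/40 ≈ 0.025000)
H(9)*m = (4*9²)*(1/40) = (4*81)*(1/40) = 324*(1/40) = 81/10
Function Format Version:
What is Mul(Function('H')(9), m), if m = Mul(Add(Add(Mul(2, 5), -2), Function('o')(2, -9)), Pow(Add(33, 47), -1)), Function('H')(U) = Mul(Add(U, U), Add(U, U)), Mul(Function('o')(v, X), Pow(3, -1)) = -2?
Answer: Rational(81, 10) ≈ 8.1000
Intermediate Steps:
Function('o')(v, X) = -6 (Function('o')(v, X) = Mul(3, -2) = -6)
Function('H')(U) = Mul(4, Pow(U, 2)) (Function('H')(U) = Mul(Mul(2, U), Mul(2, U)) = Mul(4, Pow(U, 2)))
m = Rational(1, 40) (m = Mul(Add(Add(Mul(2, 5), -2), -6), Pow(Add(33, 47), -1)) = Mul(Add(Add(10, -2), -6), Pow(80, -1)) = Mul(Add(8, -6), Rational(1, 80)) = Mul(2, Rational(1, 80)) = Rational(1, 40) ≈ 0.025000)
Mul(Function('H')(9), m) = Mul(Mul(4, Pow(9, 2)), Rational(1, 40)) = Mul(Mul(4, 81), Rational(1, 40)) = Mul(324, Rational(1, 40)) = Rational(81, 10)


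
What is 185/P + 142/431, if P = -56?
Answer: -71783/24136 ≈ -2.9741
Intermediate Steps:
185/P + 142/431 = 185/(-56) + 142/431 = 185*(-1/56) + 142*(1/431) = -185/56 + 142/431 = -71783/24136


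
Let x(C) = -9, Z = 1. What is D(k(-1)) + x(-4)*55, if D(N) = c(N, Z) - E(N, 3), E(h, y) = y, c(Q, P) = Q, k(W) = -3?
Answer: -501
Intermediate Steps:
D(N) = -3 + N (D(N) = N - 1*3 = N - 3 = -3 + N)
D(k(-1)) + x(-4)*55 = (-3 - 3) - 9*55 = -6 - 495 = -501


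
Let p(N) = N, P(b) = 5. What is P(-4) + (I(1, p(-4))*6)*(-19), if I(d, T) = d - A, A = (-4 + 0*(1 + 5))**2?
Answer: 1715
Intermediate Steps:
A = 16 (A = (-4 + 0*6)**2 = (-4 + 0)**2 = (-4)**2 = 16)
I(d, T) = -16 + d (I(d, T) = d - 1*16 = d - 16 = -16 + d)
P(-4) + (I(1, p(-4))*6)*(-19) = 5 + ((-16 + 1)*6)*(-19) = 5 - 15*6*(-19) = 5 - 90*(-19) = 5 + 1710 = 1715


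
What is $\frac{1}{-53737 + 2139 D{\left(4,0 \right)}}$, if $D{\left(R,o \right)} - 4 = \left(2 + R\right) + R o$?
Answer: $- \frac{1}{32347} \approx -3.0915 \cdot 10^{-5}$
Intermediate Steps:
$D{\left(R,o \right)} = 6 + R + R o$ ($D{\left(R,o \right)} = 4 + \left(\left(2 + R\right) + R o\right) = 4 + \left(2 + R + R o\right) = 6 + R + R o$)
$\frac{1}{-53737 + 2139 D{\left(4,0 \right)}} = \frac{1}{-53737 + 2139 \left(6 + 4 + 4 \cdot 0\right)} = \frac{1}{-53737 + 2139 \left(6 + 4 + 0\right)} = \frac{1}{-53737 + 2139 \cdot 10} = \frac{1}{-53737 + 21390} = \frac{1}{-32347} = - \frac{1}{32347}$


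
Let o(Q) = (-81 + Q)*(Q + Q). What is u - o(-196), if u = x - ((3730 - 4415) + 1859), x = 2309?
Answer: -107449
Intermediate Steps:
o(Q) = 2*Q*(-81 + Q) (o(Q) = (-81 + Q)*(2*Q) = 2*Q*(-81 + Q))
u = 1135 (u = 2309 - ((3730 - 4415) + 1859) = 2309 - (-685 + 1859) = 2309 - 1*1174 = 2309 - 1174 = 1135)
u - o(-196) = 1135 - 2*(-196)*(-81 - 196) = 1135 - 2*(-196)*(-277) = 1135 - 1*108584 = 1135 - 108584 = -107449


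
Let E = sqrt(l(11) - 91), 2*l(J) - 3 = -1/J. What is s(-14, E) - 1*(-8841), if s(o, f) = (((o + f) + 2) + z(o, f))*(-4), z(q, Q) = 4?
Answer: 8873 - 4*I*sqrt(10835)/11 ≈ 8873.0 - 37.851*I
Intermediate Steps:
l(J) = 3/2 - 1/(2*J) (l(J) = 3/2 + (-1/J)/2 = 3/2 - 1/(2*J))
E = I*sqrt(10835)/11 (E = sqrt((1/2)*(-1 + 3*11)/11 - 91) = sqrt((1/2)*(1/11)*(-1 + 33) - 91) = sqrt((1/2)*(1/11)*32 - 91) = sqrt(16/11 - 91) = sqrt(-985/11) = I*sqrt(10835)/11 ≈ 9.4628*I)
s(o, f) = -24 - 4*f - 4*o (s(o, f) = (((o + f) + 2) + 4)*(-4) = (((f + o) + 2) + 4)*(-4) = ((2 + f + o) + 4)*(-4) = (6 + f + o)*(-4) = -24 - 4*f - 4*o)
s(-14, E) - 1*(-8841) = (-24 - 4*I*sqrt(10835)/11 - 4*(-14)) - 1*(-8841) = (-24 - 4*I*sqrt(10835)/11 + 56) + 8841 = (32 - 4*I*sqrt(10835)/11) + 8841 = 8873 - 4*I*sqrt(10835)/11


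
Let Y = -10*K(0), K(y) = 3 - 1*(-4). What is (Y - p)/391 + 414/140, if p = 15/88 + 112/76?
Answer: 63470717/22881320 ≈ 2.7739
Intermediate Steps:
K(y) = 7 (K(y) = 3 + 4 = 7)
p = 2749/1672 (p = 15*(1/88) + 112*(1/76) = 15/88 + 28/19 = 2749/1672 ≈ 1.6441)
Y = -70 (Y = -10*7 = -70)
(Y - p)/391 + 414/140 = (-70 - 1*2749/1672)/391 + 414/140 = (-70 - 2749/1672)*(1/391) + 414*(1/140) = -119789/1672*1/391 + 207/70 = -119789/653752 + 207/70 = 63470717/22881320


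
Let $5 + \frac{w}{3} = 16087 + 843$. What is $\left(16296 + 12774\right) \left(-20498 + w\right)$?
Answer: $880152390$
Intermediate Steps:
$w = 50775$ ($w = -15 + 3 \left(16087 + 843\right) = -15 + 3 \cdot 16930 = -15 + 50790 = 50775$)
$\left(16296 + 12774\right) \left(-20498 + w\right) = \left(16296 + 12774\right) \left(-20498 + 50775\right) = 29070 \cdot 30277 = 880152390$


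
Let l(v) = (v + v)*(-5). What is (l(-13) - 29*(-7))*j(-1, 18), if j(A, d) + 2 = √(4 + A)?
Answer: -666 + 333*√3 ≈ -89.227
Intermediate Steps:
l(v) = -10*v (l(v) = (2*v)*(-5) = -10*v)
j(A, d) = -2 + √(4 + A)
(l(-13) - 29*(-7))*j(-1, 18) = (-10*(-13) - 29*(-7))*(-2 + √(4 - 1)) = (130 + 203)*(-2 + √3) = 333*(-2 + √3) = -666 + 333*√3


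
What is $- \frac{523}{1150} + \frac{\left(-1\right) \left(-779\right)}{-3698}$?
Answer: $- \frac{707476}{1063175} \approx -0.66544$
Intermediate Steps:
$- \frac{523}{1150} + \frac{\left(-1\right) \left(-779\right)}{-3698} = \left(-523\right) \frac{1}{1150} + 779 \left(- \frac{1}{3698}\right) = - \frac{523}{1150} - \frac{779}{3698} = - \frac{707476}{1063175}$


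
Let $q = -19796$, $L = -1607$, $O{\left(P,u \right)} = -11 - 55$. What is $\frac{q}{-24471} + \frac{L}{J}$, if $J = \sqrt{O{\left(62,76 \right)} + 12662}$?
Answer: $\frac{19796}{24471} - \frac{1607 \sqrt{3149}}{6298} \approx -13.51$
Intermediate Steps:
$O{\left(P,u \right)} = -66$
$J = 2 \sqrt{3149}$ ($J = \sqrt{-66 + 12662} = \sqrt{12596} = 2 \sqrt{3149} \approx 112.23$)
$\frac{q}{-24471} + \frac{L}{J} = - \frac{19796}{-24471} - \frac{1607}{2 \sqrt{3149}} = \left(-19796\right) \left(- \frac{1}{24471}\right) - 1607 \frac{\sqrt{3149}}{6298} = \frac{19796}{24471} - \frac{1607 \sqrt{3149}}{6298}$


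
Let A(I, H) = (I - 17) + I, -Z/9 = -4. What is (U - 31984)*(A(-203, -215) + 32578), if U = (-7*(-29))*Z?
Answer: -793456780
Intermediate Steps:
Z = 36 (Z = -9*(-4) = 36)
U = 7308 (U = -7*(-29)*36 = 203*36 = 7308)
A(I, H) = -17 + 2*I (A(I, H) = (-17 + I) + I = -17 + 2*I)
(U - 31984)*(A(-203, -215) + 32578) = (7308 - 31984)*((-17 + 2*(-203)) + 32578) = -24676*((-17 - 406) + 32578) = -24676*(-423 + 32578) = -24676*32155 = -793456780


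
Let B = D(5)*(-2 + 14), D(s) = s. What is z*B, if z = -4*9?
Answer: -2160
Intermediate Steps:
B = 60 (B = 5*(-2 + 14) = 5*12 = 60)
z = -36
z*B = -36*60 = -2160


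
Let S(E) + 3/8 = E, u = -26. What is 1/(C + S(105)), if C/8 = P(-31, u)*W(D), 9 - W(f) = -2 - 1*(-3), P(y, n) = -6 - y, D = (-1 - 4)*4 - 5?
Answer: 8/13637 ≈ 0.00058664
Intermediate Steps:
D = -25 (D = -5*4 - 5 = -20 - 5 = -25)
S(E) = -3/8 + E
W(f) = 8 (W(f) = 9 - (-2 - 1*(-3)) = 9 - (-2 + 3) = 9 - 1*1 = 9 - 1 = 8)
C = 1600 (C = 8*((-6 - 1*(-31))*8) = 8*((-6 + 31)*8) = 8*(25*8) = 8*200 = 1600)
1/(C + S(105)) = 1/(1600 + (-3/8 + 105)) = 1/(1600 + 837/8) = 1/(13637/8) = 8/13637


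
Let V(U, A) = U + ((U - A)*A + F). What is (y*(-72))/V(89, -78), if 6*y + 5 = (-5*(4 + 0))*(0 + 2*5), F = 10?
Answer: -820/4309 ≈ -0.19030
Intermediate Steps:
V(U, A) = 10 + U + A*(U - A) (V(U, A) = U + ((U - A)*A + 10) = U + (A*(U - A) + 10) = U + (10 + A*(U - A)) = 10 + U + A*(U - A))
y = -205/6 (y = -⅚ + ((-5*(4 + 0))*(0 + 2*5))/6 = -⅚ + ((-5*4)*(0 + 10))/6 = -⅚ + (-20*10)/6 = -⅚ + (⅙)*(-200) = -⅚ - 100/3 = -205/6 ≈ -34.167)
(y*(-72))/V(89, -78) = (-205/6*(-72))/(10 + 89 - 1*(-78)² - 78*89) = 2460/(10 + 89 - 1*6084 - 6942) = 2460/(10 + 89 - 6084 - 6942) = 2460/(-12927) = 2460*(-1/12927) = -820/4309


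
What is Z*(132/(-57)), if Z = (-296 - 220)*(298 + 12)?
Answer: 7038240/19 ≈ 3.7043e+5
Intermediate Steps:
Z = -159960 (Z = -516*310 = -159960)
Z*(132/(-57)) = -21114720/(-57) = -21114720*(-1)/57 = -159960*(-44/19) = 7038240/19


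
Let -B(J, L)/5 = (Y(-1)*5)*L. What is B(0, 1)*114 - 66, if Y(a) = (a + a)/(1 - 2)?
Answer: -5766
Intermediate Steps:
Y(a) = -2*a (Y(a) = (2*a)/(-1) = (2*a)*(-1) = -2*a)
B(J, L) = -50*L (B(J, L) = -5*-2*(-1)*5*L = -5*2*5*L = -50*L)
B(0, 1)*114 - 66 = -50*1*114 - 66 = -50*114 - 66 = -5700 - 66 = -5766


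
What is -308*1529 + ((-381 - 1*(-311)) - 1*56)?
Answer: -471058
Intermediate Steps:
-308*1529 + ((-381 - 1*(-311)) - 1*56) = -470932 + ((-381 + 311) - 56) = -470932 + (-70 - 56) = -470932 - 126 = -471058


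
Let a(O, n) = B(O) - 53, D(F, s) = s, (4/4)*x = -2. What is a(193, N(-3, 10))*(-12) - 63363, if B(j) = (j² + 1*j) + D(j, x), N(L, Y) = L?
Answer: -512007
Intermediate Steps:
x = -2
B(j) = -2 + j + j² (B(j) = (j² + 1*j) - 2 = (j² + j) - 2 = (j + j²) - 2 = -2 + j + j²)
a(O, n) = -55 + O + O² (a(O, n) = (-2 + O + O²) - 53 = -55 + O + O²)
a(193, N(-3, 10))*(-12) - 63363 = (-55 + 193 + 193²)*(-12) - 63363 = (-55 + 193 + 37249)*(-12) - 63363 = 37387*(-12) - 63363 = -448644 - 63363 = -512007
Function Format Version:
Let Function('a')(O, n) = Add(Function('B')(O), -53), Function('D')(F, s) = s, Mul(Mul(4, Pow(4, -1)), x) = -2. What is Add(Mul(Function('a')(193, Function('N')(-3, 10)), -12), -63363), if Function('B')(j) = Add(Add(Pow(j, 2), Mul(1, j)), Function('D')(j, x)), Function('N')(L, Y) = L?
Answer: -512007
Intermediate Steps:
x = -2
Function('B')(j) = Add(-2, j, Pow(j, 2)) (Function('B')(j) = Add(Add(Pow(j, 2), Mul(1, j)), -2) = Add(Add(Pow(j, 2), j), -2) = Add(Add(j, Pow(j, 2)), -2) = Add(-2, j, Pow(j, 2)))
Function('a')(O, n) = Add(-55, O, Pow(O, 2)) (Function('a')(O, n) = Add(Add(-2, O, Pow(O, 2)), -53) = Add(-55, O, Pow(O, 2)))
Add(Mul(Function('a')(193, Function('N')(-3, 10)), -12), -63363) = Add(Mul(Add(-55, 193, Pow(193, 2)), -12), -63363) = Add(Mul(Add(-55, 193, 37249), -12), -63363) = Add(Mul(37387, -12), -63363) = Add(-448644, -63363) = -512007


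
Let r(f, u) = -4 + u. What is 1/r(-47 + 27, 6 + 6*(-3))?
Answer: -1/16 ≈ -0.062500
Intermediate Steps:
1/r(-47 + 27, 6 + 6*(-3)) = 1/(-4 + (6 + 6*(-3))) = 1/(-4 + (6 - 18)) = 1/(-4 - 12) = 1/(-16) = -1/16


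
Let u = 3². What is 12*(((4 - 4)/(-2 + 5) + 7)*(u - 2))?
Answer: 588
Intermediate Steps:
u = 9
12*(((4 - 4)/(-2 + 5) + 7)*(u - 2)) = 12*(((4 - 4)/(-2 + 5) + 7)*(9 - 2)) = 12*((0/3 + 7)*7) = 12*((0*(⅓) + 7)*7) = 12*((0 + 7)*7) = 12*(7*7) = 12*49 = 588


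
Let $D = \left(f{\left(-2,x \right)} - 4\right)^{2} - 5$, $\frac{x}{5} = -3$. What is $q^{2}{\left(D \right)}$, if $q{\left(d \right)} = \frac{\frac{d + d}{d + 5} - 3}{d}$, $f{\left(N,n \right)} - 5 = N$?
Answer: $\frac{121}{16} \approx 7.5625$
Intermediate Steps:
$x = -15$ ($x = 5 \left(-3\right) = -15$)
$f{\left(N,n \right)} = 5 + N$
$D = -4$ ($D = \left(\left(5 - 2\right) - 4\right)^{2} - 5 = \left(3 - 4\right)^{2} - 5 = \left(-1\right)^{2} - 5 = 1 - 5 = -4$)
$q{\left(d \right)} = \frac{-3 + \frac{2 d}{5 + d}}{d}$ ($q{\left(d \right)} = \frac{\frac{2 d}{5 + d} - 3}{d} = \frac{-3 + \frac{2 d}{5 + d}}{d}$)
$q^{2}{\left(D \right)} = \left(\frac{-15 - -4}{\left(-4\right) \left(5 - 4\right)}\right)^{2} = \left(- \frac{-15 + 4}{4 \cdot 1}\right)^{2} = \left(\left(- \frac{1}{4}\right) 1 \left(-11\right)\right)^{2} = \left(\frac{11}{4}\right)^{2} = \frac{121}{16}$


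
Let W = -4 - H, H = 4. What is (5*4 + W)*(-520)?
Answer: -6240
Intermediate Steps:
W = -8 (W = -4 - 1*4 = -4 - 4 = -8)
(5*4 + W)*(-520) = (5*4 - 8)*(-520) = (20 - 8)*(-520) = 12*(-520) = -6240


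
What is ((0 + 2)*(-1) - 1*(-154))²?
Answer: 23104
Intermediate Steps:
((0 + 2)*(-1) - 1*(-154))² = (2*(-1) + 154)² = (-2 + 154)² = 152² = 23104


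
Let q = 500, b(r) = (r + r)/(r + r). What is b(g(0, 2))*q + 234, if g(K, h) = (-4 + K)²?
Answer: 734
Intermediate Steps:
b(r) = 1 (b(r) = (2*r)/((2*r)) = (2*r)*(1/(2*r)) = 1)
b(g(0, 2))*q + 234 = 1*500 + 234 = 500 + 234 = 734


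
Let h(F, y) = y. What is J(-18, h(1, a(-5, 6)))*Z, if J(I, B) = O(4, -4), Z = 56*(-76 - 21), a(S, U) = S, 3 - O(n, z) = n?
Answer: 5432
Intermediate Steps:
O(n, z) = 3 - n
Z = -5432 (Z = 56*(-97) = -5432)
J(I, B) = -1 (J(I, B) = 3 - 1*4 = 3 - 4 = -1)
J(-18, h(1, a(-5, 6)))*Z = -1*(-5432) = 5432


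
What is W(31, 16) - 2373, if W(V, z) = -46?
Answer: -2419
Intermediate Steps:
W(31, 16) - 2373 = -46 - 2373 = -2419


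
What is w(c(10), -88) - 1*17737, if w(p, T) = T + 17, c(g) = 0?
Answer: -17808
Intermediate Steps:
w(p, T) = 17 + T
w(c(10), -88) - 1*17737 = (17 - 88) - 1*17737 = -71 - 17737 = -17808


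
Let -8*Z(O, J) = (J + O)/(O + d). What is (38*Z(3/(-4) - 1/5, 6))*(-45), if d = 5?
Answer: 9595/36 ≈ 266.53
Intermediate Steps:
Z(O, J) = -(J + O)/(8*(5 + O)) (Z(O, J) = -(J + O)/(8*(O + 5)) = -(J + O)/(8*(5 + O)))
(38*Z(3/(-4) - 1/5, 6))*(-45) = (38*((-1*6 - (3/(-4) - 1/5))/(8*(5 + (3/(-4) - 1/5)))))*(-45) = (38*((-6 - (3*(-¼) - 1*⅕))/(8*(5 + (3*(-¼) - 1*⅕)))))*(-45) = (38*((-6 - (-¾ - ⅕))/(8*(5 + (-¾ - ⅕)))))*(-45) = (38*((-6 - 1*(-19/20))/(8*(5 - 19/20))))*(-45) = (38*((-6 + 19/20)/(8*(81/20))))*(-45) = (38*((⅛)*(20/81)*(-101/20)))*(-45) = (38*(-101/648))*(-45) = -1919/324*(-45) = 9595/36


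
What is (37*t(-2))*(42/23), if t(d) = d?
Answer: -3108/23 ≈ -135.13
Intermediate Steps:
(37*t(-2))*(42/23) = (37*(-2))*(42/23) = -3108/23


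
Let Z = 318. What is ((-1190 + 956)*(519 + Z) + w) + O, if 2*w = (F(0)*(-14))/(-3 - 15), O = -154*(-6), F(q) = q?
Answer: -194934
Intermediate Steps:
O = 924
w = 0 (w = ((0*(-14))/(-3 - 15))/2 = (0/(-18))/2 = (0*(-1/18))/2 = (1/2)*0 = 0)
((-1190 + 956)*(519 + Z) + w) + O = ((-1190 + 956)*(519 + 318) + 0) + 924 = (-234*837 + 0) + 924 = (-195858 + 0) + 924 = -195858 + 924 = -194934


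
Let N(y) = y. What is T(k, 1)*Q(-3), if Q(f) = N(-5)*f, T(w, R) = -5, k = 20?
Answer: -75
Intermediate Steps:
Q(f) = -5*f
T(k, 1)*Q(-3) = -(-25)*(-3) = -5*15 = -75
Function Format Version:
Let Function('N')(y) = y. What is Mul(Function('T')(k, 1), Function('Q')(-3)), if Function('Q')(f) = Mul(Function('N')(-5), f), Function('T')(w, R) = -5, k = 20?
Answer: -75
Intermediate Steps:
Function('Q')(f) = Mul(-5, f)
Mul(Function('T')(k, 1), Function('Q')(-3)) = Mul(-5, Mul(-5, -3)) = Mul(-5, 15) = -75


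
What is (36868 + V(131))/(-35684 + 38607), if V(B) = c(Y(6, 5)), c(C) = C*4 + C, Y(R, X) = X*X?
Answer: 36993/2923 ≈ 12.656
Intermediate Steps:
Y(R, X) = X²
c(C) = 5*C (c(C) = 4*C + C = 5*C)
V(B) = 125 (V(B) = 5*5² = 5*25 = 125)
(36868 + V(131))/(-35684 + 38607) = (36868 + 125)/(-35684 + 38607) = 36993/2923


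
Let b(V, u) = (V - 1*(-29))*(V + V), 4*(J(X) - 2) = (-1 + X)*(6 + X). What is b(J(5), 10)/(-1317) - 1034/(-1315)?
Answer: -24734/577285 ≈ -0.042845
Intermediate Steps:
J(X) = 2 + (-1 + X)*(6 + X)/4 (J(X) = 2 + ((-1 + X)*(6 + X))/4 = 2 + (-1 + X)*(6 + X)/4)
b(V, u) = 2*V*(29 + V) (b(V, u) = (V + 29)*(2*V) = (29 + V)*(2*V) = 2*V*(29 + V))
b(J(5), 10)/(-1317) - 1034/(-1315) = (2*(½ + (¼)*5² + (5/4)*5)*(29 + (½ + (¼)*5² + (5/4)*5)))/(-1317) - 1034/(-1315) = (2*(½ + (¼)*25 + 25/4)*(29 + (½ + (¼)*25 + 25/4)))*(-1/1317) - 1034*(-1/1315) = (2*(½ + 25/4 + 25/4)*(29 + (½ + 25/4 + 25/4)))*(-1/1317) + 1034/1315 = (2*13*(29 + 13))*(-1/1317) + 1034/1315 = (2*13*42)*(-1/1317) + 1034/1315 = 1092*(-1/1317) + 1034/1315 = -364/439 + 1034/1315 = -24734/577285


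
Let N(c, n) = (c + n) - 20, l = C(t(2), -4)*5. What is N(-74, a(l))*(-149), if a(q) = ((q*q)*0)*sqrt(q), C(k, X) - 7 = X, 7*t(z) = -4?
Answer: 14006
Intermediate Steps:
t(z) = -4/7 (t(z) = (1/7)*(-4) = -4/7)
C(k, X) = 7 + X
l = 15 (l = (7 - 4)*5 = 3*5 = 15)
a(q) = 0 (a(q) = (q**2*0)*sqrt(q) = 0*sqrt(q) = 0)
N(c, n) = -20 + c + n
N(-74, a(l))*(-149) = (-20 - 74 + 0)*(-149) = -94*(-149) = 14006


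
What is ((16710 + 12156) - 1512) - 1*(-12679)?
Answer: 40033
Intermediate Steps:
((16710 + 12156) - 1512) - 1*(-12679) = (28866 - 1512) + 12679 = 27354 + 12679 = 40033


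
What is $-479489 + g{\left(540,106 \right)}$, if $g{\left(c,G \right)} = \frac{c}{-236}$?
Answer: $- \frac{28289986}{59} \approx -4.7949 \cdot 10^{5}$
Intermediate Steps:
$g{\left(c,G \right)} = - \frac{c}{236}$ ($g{\left(c,G \right)} = c \left(- \frac{1}{236}\right) = - \frac{c}{236}$)
$-479489 + g{\left(540,106 \right)} = -479489 - \frac{135}{59} = - \frac{28289986}{59}$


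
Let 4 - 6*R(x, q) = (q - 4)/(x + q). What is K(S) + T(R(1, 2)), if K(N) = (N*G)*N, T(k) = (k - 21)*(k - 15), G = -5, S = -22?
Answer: -172724/81 ≈ -2132.4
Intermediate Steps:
R(x, q) = ⅔ - (-4 + q)/(6*(q + x)) (R(x, q) = ⅔ - (q - 4)/(6*(x + q)) = ⅔ - (-4 + q)/(6*(q + x)))
T(k) = (-21 + k)*(-15 + k)
K(N) = -5*N² (K(N) = (N*(-5))*N = (-5*N)*N = -5*N²)
K(S) + T(R(1, 2)) = -5*(-22)² + (315 + ((4 + 3*2 + 4*1)/(6*(2 + 1)))² - 6*(4 + 3*2 + 4*1)/(2 + 1)) = -5*484 + (315 + ((⅙)*(4 + 6 + 4)/3)² - 6*(4 + 6 + 4)/3) = -2420 + (315 + ((⅙)*(⅓)*14)² - 6*14/3) = -2420 + (315 + (7/9)² - 36*7/9) = -2420 + (315 + 49/81 - 28) = -2420 + 23296/81 = -172724/81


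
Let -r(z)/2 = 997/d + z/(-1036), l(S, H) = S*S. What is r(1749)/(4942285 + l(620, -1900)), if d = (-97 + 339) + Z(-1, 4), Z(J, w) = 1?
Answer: -121577/134098229538 ≈ -9.0663e-7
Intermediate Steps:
l(S, H) = S**2
d = 243 (d = (-97 + 339) + 1 = 242 + 1 = 243)
r(z) = -1994/243 + z/518 (r(z) = -2*(997/243 + z/(-1036)) = -2*(997*(1/243) + z*(-1/1036)) = -2*(997/243 - z/1036) = -1994/243 + z/518)
r(1749)/(4942285 + l(620, -1900)) = (-1994/243 + (1/518)*1749)/(4942285 + 620**2) = (-1994/243 + 1749/518)/(4942285 + 384400) = -607885/125874/5326685 = -607885/125874*1/5326685 = -121577/134098229538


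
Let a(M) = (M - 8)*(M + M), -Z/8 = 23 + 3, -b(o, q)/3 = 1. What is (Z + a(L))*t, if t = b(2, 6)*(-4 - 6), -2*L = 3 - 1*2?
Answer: -5985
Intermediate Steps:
b(o, q) = -3 (b(o, q) = -3*1 = -3)
Z = -208 (Z = -8*(23 + 3) = -8*26 = -208)
L = -½ (L = -(3 - 1*2)/2 = -(3 - 2)/2 = -½*1 = -½ ≈ -0.50000)
a(M) = 2*M*(-8 + M) (a(M) = (-8 + M)*(2*M) = 2*M*(-8 + M))
t = 30 (t = -3*(-4 - 6) = -3*(-10) = 30)
(Z + a(L))*t = (-208 + 2*(-½)*(-8 - ½))*30 = (-208 + 2*(-½)*(-17/2))*30 = (-208 + 17/2)*30 = -399/2*30 = -5985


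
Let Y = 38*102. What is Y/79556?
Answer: 969/19889 ≈ 0.048720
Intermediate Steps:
Y = 3876
Y/79556 = 3876/79556 = 3876*(1/79556) = 969/19889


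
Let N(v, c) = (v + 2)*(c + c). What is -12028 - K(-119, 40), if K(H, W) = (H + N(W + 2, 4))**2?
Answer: -66317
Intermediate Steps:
N(v, c) = 2*c*(2 + v) (N(v, c) = (2 + v)*(2*c) = 2*c*(2 + v))
K(H, W) = (32 + H + 8*W)**2 (K(H, W) = (H + 2*4*(2 + (W + 2)))**2 = (H + 2*4*(2 + (2 + W)))**2 = (H + 2*4*(4 + W))**2 = (H + (32 + 8*W))**2 = (32 + H + 8*W)**2)
-12028 - K(-119, 40) = -12028 - (32 - 119 + 8*40)**2 = -12028 - (32 - 119 + 320)**2 = -12028 - 1*233**2 = -12028 - 1*54289 = -12028 - 54289 = -66317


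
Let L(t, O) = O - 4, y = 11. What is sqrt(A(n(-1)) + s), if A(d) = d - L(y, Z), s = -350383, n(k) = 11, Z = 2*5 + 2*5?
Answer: 6*I*sqrt(9733) ≈ 591.94*I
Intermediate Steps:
Z = 20 (Z = 10 + 10 = 20)
L(t, O) = -4 + O
A(d) = -16 + d (A(d) = d - (-4 + 20) = d - 1*16 = d - 16 = -16 + d)
sqrt(A(n(-1)) + s) = sqrt((-16 + 11) - 350383) = sqrt(-5 - 350383) = sqrt(-350388) = 6*I*sqrt(9733)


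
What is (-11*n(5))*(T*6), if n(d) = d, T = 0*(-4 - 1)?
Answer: 0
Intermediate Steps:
T = 0 (T = 0*(-5) = 0)
(-11*n(5))*(T*6) = (-11*5)*(0*6) = -55*0 = 0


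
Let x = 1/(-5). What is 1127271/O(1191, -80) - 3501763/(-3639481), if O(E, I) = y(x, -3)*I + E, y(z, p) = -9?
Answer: 1369791085148/2318349397 ≈ 590.85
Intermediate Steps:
x = -⅕ ≈ -0.20000
O(E, I) = E - 9*I (O(E, I) = -9*I + E = E - 9*I)
1127271/O(1191, -80) - 3501763/(-3639481) = 1127271/(1191 - 9*(-80)) - 3501763/(-3639481) = 1127271/(1191 + 720) - 3501763*(-1/3639481) = 1127271/1911 + 3501763/3639481 = 1127271*(1/1911) + 3501763/3639481 = 375757/637 + 3501763/3639481 = 1369791085148/2318349397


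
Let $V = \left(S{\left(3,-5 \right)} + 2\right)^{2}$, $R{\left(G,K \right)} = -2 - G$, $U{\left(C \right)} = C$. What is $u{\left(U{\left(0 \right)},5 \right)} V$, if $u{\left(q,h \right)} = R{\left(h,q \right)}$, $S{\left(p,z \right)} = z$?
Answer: $-63$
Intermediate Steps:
$u{\left(q,h \right)} = -2 - h$
$V = 9$ ($V = \left(-5 + 2\right)^{2} = \left(-3\right)^{2} = 9$)
$u{\left(U{\left(0 \right)},5 \right)} V = \left(-2 - 5\right) 9 = \left(-7\right) 9 = -63$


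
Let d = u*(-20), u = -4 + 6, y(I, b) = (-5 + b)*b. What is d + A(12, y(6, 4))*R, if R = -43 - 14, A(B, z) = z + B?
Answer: -496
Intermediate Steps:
y(I, b) = b*(-5 + b)
u = 2
A(B, z) = B + z
R = -57
d = -40 (d = 2*(-20) = -40)
d + A(12, y(6, 4))*R = -40 + (12 + 4*(-5 + 4))*(-57) = -40 + (12 + 4*(-1))*(-57) = -40 + (12 - 4)*(-57) = -40 + 8*(-57) = -40 - 456 = -496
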